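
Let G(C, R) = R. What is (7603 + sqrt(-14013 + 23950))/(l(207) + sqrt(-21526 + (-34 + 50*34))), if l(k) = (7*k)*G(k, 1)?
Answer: (7603 + sqrt(9937))/(1449 + 2*I*sqrt(4965)) ≈ 5.2661 - 0.51216*I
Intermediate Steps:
l(k) = 7*k (l(k) = (7*k)*1 = 7*k)
(7603 + sqrt(-14013 + 23950))/(l(207) + sqrt(-21526 + (-34 + 50*34))) = (7603 + sqrt(-14013 + 23950))/(7*207 + sqrt(-21526 + (-34 + 50*34))) = (7603 + sqrt(9937))/(1449 + sqrt(-21526 + (-34 + 1700))) = (7603 + sqrt(9937))/(1449 + sqrt(-21526 + 1666)) = (7603 + sqrt(9937))/(1449 + sqrt(-19860)) = (7603 + sqrt(9937))/(1449 + 2*I*sqrt(4965))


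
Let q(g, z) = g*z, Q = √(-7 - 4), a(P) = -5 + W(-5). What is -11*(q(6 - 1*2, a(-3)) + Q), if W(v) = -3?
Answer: 352 - 11*I*√11 ≈ 352.0 - 36.483*I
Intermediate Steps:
a(P) = -8 (a(P) = -5 - 3 = -8)
Q = I*√11 (Q = √(-11) = I*√11 ≈ 3.3166*I)
-11*(q(6 - 1*2, a(-3)) + Q) = -11*((6 - 1*2)*(-8) + I*√11) = -11*((6 - 2)*(-8) + I*√11) = -11*(4*(-8) + I*√11) = -11*(-32 + I*√11) = 352 - 11*I*√11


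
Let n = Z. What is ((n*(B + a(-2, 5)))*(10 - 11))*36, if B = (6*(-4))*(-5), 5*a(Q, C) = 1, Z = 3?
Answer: -64908/5 ≈ -12982.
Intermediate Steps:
a(Q, C) = ⅕ (a(Q, C) = (⅕)*1 = ⅕)
B = 120 (B = -24*(-5) = 120)
n = 3
((n*(B + a(-2, 5)))*(10 - 11))*36 = ((3*(120 + ⅕))*(10 - 11))*36 = ((3*(601/5))*(-1))*36 = ((1803/5)*(-1))*36 = -1803/5*36 = -64908/5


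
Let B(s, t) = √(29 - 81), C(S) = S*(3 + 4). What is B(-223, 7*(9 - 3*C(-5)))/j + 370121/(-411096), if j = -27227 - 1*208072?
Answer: -370121/411096 - 2*I*√13/235299 ≈ -0.90033 - 3.0647e-5*I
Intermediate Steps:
j = -235299 (j = -27227 - 208072 = -235299)
C(S) = 7*S (C(S) = S*7 = 7*S)
B(s, t) = 2*I*√13 (B(s, t) = √(-52) = 2*I*√13)
B(-223, 7*(9 - 3*C(-5)))/j + 370121/(-411096) = (2*I*√13)/(-235299) + 370121/(-411096) = (2*I*√13)*(-1/235299) + 370121*(-1/411096) = -2*I*√13/235299 - 370121/411096 = -370121/411096 - 2*I*√13/235299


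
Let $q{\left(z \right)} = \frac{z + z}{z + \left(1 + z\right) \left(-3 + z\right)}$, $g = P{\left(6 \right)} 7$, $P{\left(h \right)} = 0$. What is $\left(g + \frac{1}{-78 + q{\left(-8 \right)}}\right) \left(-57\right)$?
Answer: $\frac{3933}{5398} \approx 0.7286$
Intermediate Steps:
$g = 0$ ($g = 0 \cdot 7 = 0$)
$q{\left(z \right)} = \frac{2 z}{z + \left(1 + z\right) \left(-3 + z\right)}$
$\left(g + \frac{1}{-78 + q{\left(-8 \right)}}\right) \left(-57\right) = \left(0 + \frac{1}{-78 + 2 \left(-8\right) \frac{1}{-3 + \left(-8\right)^{2} - -8}}\right) \left(-57\right) = \left(0 + \frac{1}{-78 + 2 \left(-8\right) \frac{1}{-3 + 64 + 8}}\right) \left(-57\right) = \left(0 + \frac{1}{-78 + 2 \left(-8\right) \frac{1}{69}}\right) \left(-57\right) = \left(0 + \frac{1}{-78 - \frac{16}{69}}\right) \left(-57\right) = \left(0 + \frac{1}{- \frac{5398}{69}}\right) \left(-57\right) = \left(0 - \frac{69}{5398}\right) \left(-57\right) = \left(- \frac{69}{5398}\right) \left(-57\right) = \frac{3933}{5398}$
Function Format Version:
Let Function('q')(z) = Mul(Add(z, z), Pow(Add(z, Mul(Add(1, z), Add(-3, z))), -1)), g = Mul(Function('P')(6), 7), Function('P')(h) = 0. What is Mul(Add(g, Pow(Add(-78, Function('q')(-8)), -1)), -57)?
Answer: Rational(3933, 5398) ≈ 0.72860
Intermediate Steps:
g = 0 (g = Mul(0, 7) = 0)
Function('q')(z) = Mul(2, z, Pow(Add(z, Mul(Add(1, z), Add(-3, z))), -1)) (Function('q')(z) = Mul(Mul(2, z), Pow(Add(z, Mul(Add(1, z), Add(-3, z))), -1)) = Mul(2, z, Pow(Add(z, Mul(Add(1, z), Add(-3, z))), -1)))
Mul(Add(g, Pow(Add(-78, Function('q')(-8)), -1)), -57) = Mul(Add(0, Pow(Add(-78, Mul(2, -8, Pow(Add(-3, Pow(-8, 2), Mul(-1, -8)), -1))), -1)), -57) = Mul(Add(0, Pow(Add(-78, Mul(2, -8, Pow(Add(-3, 64, 8), -1))), -1)), -57) = Mul(Add(0, Pow(Add(-78, Mul(2, -8, Pow(69, -1))), -1)), -57) = Mul(Add(0, Pow(Add(-78, Mul(2, -8, Rational(1, 69))), -1)), -57) = Mul(Add(0, Pow(Add(-78, Rational(-16, 69)), -1)), -57) = Mul(Add(0, Pow(Rational(-5398, 69), -1)), -57) = Mul(Add(0, Rational(-69, 5398)), -57) = Mul(Rational(-69, 5398), -57) = Rational(3933, 5398)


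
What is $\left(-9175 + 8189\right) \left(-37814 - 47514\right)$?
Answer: $84133408$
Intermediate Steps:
$\left(-9175 + 8189\right) \left(-37814 - 47514\right) = \left(-986\right) \left(-85328\right) = 84133408$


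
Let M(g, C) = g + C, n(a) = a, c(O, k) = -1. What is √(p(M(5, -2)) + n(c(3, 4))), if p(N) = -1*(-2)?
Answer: 1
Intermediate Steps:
M(g, C) = C + g
p(N) = 2
√(p(M(5, -2)) + n(c(3, 4))) = √(2 - 1) = √1 = 1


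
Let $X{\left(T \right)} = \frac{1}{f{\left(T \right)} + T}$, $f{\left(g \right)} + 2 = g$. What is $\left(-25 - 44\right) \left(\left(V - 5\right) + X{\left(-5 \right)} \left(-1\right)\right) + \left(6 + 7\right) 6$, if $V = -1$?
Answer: $\frac{1945}{4} \approx 486.25$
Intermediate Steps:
$f{\left(g \right)} = -2 + g$
$X{\left(T \right)} = \frac{1}{-2 + 2 T}$ ($X{\left(T \right)} = \frac{1}{\left(-2 + T\right) + T} = \frac{1}{-2 + 2 T}$)
$\left(-25 - 44\right) \left(\left(V - 5\right) + X{\left(-5 \right)} \left(-1\right)\right) + \left(6 + 7\right) 6 = \left(-25 - 44\right) \left(\left(-1 - 5\right) + \frac{1}{2 \left(-1 - 5\right)} \left(-1\right)\right) + \left(6 + 7\right) 6 = \left(-25 - 44\right) \left(-6 + \frac{1}{2 \left(-6\right)} \left(-1\right)\right) + 13 \cdot 6 = - 69 \left(-6 + \frac{1}{2} \left(- \frac{1}{6}\right) \left(-1\right)\right) + 78 = - 69 \left(-6 - - \frac{1}{12}\right) + 78 = - 69 \left(-6 + \frac{1}{12}\right) + 78 = \left(-69\right) \left(- \frac{71}{12}\right) + 78 = \frac{1633}{4} + 78 = \frac{1945}{4}$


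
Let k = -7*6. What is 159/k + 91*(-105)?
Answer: -133823/14 ≈ -9558.8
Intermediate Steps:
k = -42
159/k + 91*(-105) = 159/(-42) + 91*(-105) = 159*(-1/42) - 9555 = -53/14 - 9555 = -133823/14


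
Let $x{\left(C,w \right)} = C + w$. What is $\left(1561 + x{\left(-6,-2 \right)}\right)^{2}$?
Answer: $2411809$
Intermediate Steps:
$\left(1561 + x{\left(-6,-2 \right)}\right)^{2} = \left(1561 - 8\right)^{2} = 1553^{2} = 2411809$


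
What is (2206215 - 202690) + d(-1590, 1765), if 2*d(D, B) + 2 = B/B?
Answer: 4007049/2 ≈ 2.0035e+6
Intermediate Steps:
d(D, B) = -½ (d(D, B) = -1 + (B/B)/2 = -1 + (½)*1 = -1 + ½ = -½)
(2206215 - 202690) + d(-1590, 1765) = (2206215 - 202690) - ½ = 2003525 - ½ = 4007049/2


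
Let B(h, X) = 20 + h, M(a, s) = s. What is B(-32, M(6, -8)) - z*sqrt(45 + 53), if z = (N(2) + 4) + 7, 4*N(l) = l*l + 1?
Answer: -12 - 343*sqrt(2)/4 ≈ -133.27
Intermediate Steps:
N(l) = 1/4 + l**2/4 (N(l) = (l*l + 1)/4 = (l**2 + 1)/4 = (1 + l**2)/4 = 1/4 + l**2/4)
z = 49/4 (z = ((1/4 + (1/4)*2**2) + 4) + 7 = ((1/4 + (1/4)*4) + 4) + 7 = ((1/4 + 1) + 4) + 7 = (5/4 + 4) + 7 = 21/4 + 7 = 49/4 ≈ 12.250)
B(-32, M(6, -8)) - z*sqrt(45 + 53) = (20 - 32) - 49*sqrt(45 + 53)/4 = -12 - 49*sqrt(98)/4 = -12 - 49*7*sqrt(2)/4 = -12 - 343*sqrt(2)/4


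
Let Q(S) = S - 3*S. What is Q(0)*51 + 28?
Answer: 28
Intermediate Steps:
Q(S) = -2*S
Q(0)*51 + 28 = -2*0*51 + 28 = 0*51 + 28 = 0 + 28 = 28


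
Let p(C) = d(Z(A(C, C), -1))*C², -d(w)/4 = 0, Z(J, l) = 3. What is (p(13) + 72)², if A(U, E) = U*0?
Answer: 5184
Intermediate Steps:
A(U, E) = 0
d(w) = 0 (d(w) = -4*0 = 0)
p(C) = 0 (p(C) = 0*C² = 0)
(p(13) + 72)² = (0 + 72)² = 72² = 5184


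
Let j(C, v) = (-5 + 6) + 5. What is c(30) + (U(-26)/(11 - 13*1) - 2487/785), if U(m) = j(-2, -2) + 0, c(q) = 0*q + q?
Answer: 18708/785 ≈ 23.832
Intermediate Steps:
j(C, v) = 6 (j(C, v) = 1 + 5 = 6)
c(q) = q (c(q) = 0 + q = q)
U(m) = 6 (U(m) = 6 + 0 = 6)
c(30) + (U(-26)/(11 - 13*1) - 2487/785) = 30 + (6/(11 - 13*1) - 2487/785) = 30 + (6/(11 - 13) - 2487*1/785) = 30 + (6/(-2) - 2487/785) = 30 + (6*(-½) - 2487/785) = 30 + (-3 - 2487/785) = 30 - 4842/785 = 18708/785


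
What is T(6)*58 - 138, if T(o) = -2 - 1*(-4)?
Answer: -22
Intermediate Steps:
T(o) = 2 (T(o) = -2 + 4 = 2)
T(6)*58 - 138 = 2*58 - 138 = 116 - 138 = -22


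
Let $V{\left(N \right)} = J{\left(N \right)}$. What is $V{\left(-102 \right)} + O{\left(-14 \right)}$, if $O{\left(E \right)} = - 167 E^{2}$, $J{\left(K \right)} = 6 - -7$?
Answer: $-32719$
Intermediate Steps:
$J{\left(K \right)} = 13$ ($J{\left(K \right)} = 6 + 7 = 13$)
$V{\left(N \right)} = 13$
$V{\left(-102 \right)} + O{\left(-14 \right)} = 13 - 167 \left(-14\right)^{2} = 13 - 32732 = -32719$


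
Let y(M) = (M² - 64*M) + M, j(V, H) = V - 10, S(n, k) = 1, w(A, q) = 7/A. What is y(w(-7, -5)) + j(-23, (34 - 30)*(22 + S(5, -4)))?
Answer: 31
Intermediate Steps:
j(V, H) = -10 + V
y(M) = M² - 63*M
y(w(-7, -5)) + j(-23, (34 - 30)*(22 + S(5, -4))) = (7/(-7))*(-63 + 7/(-7)) + (-10 - 23) = (7*(-⅐))*(-63 + 7*(-⅐)) - 33 = -(-63 - 1) - 33 = -1*(-64) - 33 = 64 - 33 = 31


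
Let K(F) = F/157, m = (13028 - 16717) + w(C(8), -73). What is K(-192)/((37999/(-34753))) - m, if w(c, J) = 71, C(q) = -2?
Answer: 21591092550/5965843 ≈ 3619.1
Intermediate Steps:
m = -3618 (m = (13028 - 16717) + 71 = -3689 + 71 = -3618)
K(F) = F/157 (K(F) = F*(1/157) = F/157)
K(-192)/((37999/(-34753))) - m = ((1/157)*(-192))/((37999/(-34753))) - 1*(-3618) = -192/(157*(37999*(-1/34753))) + 3618 = -192/(157*(-37999/34753)) + 3618 = -192/157*(-34753/37999) + 3618 = 6672576/5965843 + 3618 = 21591092550/5965843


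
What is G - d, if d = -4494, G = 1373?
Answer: 5867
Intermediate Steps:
G - d = 1373 - 1*(-4494) = 1373 + 4494 = 5867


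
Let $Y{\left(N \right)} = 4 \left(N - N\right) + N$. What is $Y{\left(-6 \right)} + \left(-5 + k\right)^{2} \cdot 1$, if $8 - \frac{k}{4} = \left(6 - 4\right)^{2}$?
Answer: $115$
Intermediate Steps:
$k = 16$ ($k = 32 - 4 \left(6 - 4\right)^{2} = 32 - 4 \cdot 2^{2} = 32 - 16 = 16$)
$Y{\left(N \right)} = N$ ($Y{\left(N \right)} = 4 \cdot 0 + N = 0 + N = N$)
$Y{\left(-6 \right)} + \left(-5 + k\right)^{2} \cdot 1 = -6 + \left(-5 + 16\right)^{2} \cdot 1 = -6 + 11^{2} \cdot 1 = -6 + 121 \cdot 1 = -6 + 121 = 115$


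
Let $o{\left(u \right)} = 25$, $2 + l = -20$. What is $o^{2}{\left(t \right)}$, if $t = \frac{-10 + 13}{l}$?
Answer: $625$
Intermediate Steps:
$l = -22$ ($l = -2 - 20 = -22$)
$t = - \frac{3}{22}$ ($t = \frac{-10 + 13}{-22} = 3 \left(- \frac{1}{22}\right) = - \frac{3}{22} \approx -0.13636$)
$o^{2}{\left(t \right)} = 25^{2} = 625$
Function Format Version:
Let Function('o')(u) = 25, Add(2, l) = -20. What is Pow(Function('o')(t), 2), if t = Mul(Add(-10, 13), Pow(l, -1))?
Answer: 625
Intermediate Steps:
l = -22 (l = Add(-2, -20) = -22)
t = Rational(-3, 22) (t = Mul(Add(-10, 13), Pow(-22, -1)) = Mul(3, Rational(-1, 22)) = Rational(-3, 22) ≈ -0.13636)
Pow(Function('o')(t), 2) = Pow(25, 2) = 625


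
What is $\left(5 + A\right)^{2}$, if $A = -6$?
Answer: $1$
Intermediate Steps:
$\left(5 + A\right)^{2} = \left(5 - 6\right)^{2} = \left(-1\right)^{2} = 1$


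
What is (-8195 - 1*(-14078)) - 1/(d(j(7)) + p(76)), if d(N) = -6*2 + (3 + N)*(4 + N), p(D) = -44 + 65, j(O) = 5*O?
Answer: 8771552/1491 ≈ 5883.0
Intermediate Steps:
p(D) = 21
d(N) = -12 + (3 + N)*(4 + N)
(-8195 - 1*(-14078)) - 1/(d(j(7)) + p(76)) = (-8195 - 1*(-14078)) - 1/((5*7)*(7 + 5*7) + 21) = (-8195 + 14078) - 1/(35*(7 + 35) + 21) = 5883 - 1/(35*42 + 21) = 5883 - 1/(1470 + 21) = 5883 - 1/1491 = 8771552/1491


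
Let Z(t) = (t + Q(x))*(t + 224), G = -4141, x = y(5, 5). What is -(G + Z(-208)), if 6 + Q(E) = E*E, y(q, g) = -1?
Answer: 7549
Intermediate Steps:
x = -1
Q(E) = -6 + E**2 (Q(E) = -6 + E*E = -6 + E**2)
Z(t) = (-5 + t)*(224 + t) (Z(t) = (t + (-6 + (-1)**2))*(t + 224) = (t + (-6 + 1))*(224 + t) = (t - 5)*(224 + t) = (-5 + t)*(224 + t))
-(G + Z(-208)) = -(-4141 + (-1120 + (-208)**2 + 219*(-208))) = -(-4141 + (-1120 + 43264 - 45552)) = -(-4141 - 3408) = -1*(-7549) = 7549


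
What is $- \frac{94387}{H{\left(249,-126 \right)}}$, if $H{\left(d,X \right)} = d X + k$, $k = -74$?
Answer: $\frac{94387}{31448} \approx 3.0014$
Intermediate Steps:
$H{\left(d,X \right)} = -74 + X d$ ($H{\left(d,X \right)} = d X - 74 = X d - 74 = -74 + X d$)
$- \frac{94387}{H{\left(249,-126 \right)}} = - \frac{94387}{-74 - 31374} = - \frac{94387}{-31448} = \left(-94387\right) \left(- \frac{1}{31448}\right) = \frac{94387}{31448}$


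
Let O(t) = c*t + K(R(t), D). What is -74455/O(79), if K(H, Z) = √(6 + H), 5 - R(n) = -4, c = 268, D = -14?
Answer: -1576361260/448253569 + 74455*√15/448253569 ≈ -3.5160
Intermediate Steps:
R(n) = 9 (R(n) = 5 - 1*(-4) = 5 + 4 = 9)
O(t) = √15 + 268*t (O(t) = 268*t + √(6 + 9) = 268*t + √15 = √15 + 268*t)
-74455/O(79) = -74455/(√15 + 268*79) = -74455/(√15 + 21172) = -74455/(21172 + √15)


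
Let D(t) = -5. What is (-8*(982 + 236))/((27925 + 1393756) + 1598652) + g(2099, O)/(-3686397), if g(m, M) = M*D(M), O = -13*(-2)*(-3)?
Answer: -951235442/285490936159 ≈ -0.0033319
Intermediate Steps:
O = -78 (O = 26*(-3) = -78)
g(m, M) = -5*M (g(m, M) = M*(-5) = -5*M)
(-8*(982 + 236))/((27925 + 1393756) + 1598652) + g(2099, O)/(-3686397) = (-8*(982 + 236))/((27925 + 1393756) + 1598652) - 5*(-78)/(-3686397) = (-8*1218)/(1421681 + 1598652) + 390*(-1/3686397) = -9744/3020333 - 10/94523 = -951235442/285490936159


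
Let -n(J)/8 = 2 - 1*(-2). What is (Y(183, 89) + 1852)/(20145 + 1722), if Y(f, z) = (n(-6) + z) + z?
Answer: 18/197 ≈ 0.091371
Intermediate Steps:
n(J) = -32 (n(J) = -8*(2 - 1*(-2)) = -8*(2 + 2) = -8*4 = -32)
Y(f, z) = -32 + 2*z (Y(f, z) = (-32 + z) + z = -32 + 2*z)
(Y(183, 89) + 1852)/(20145 + 1722) = ((-32 + 2*89) + 1852)/(20145 + 1722) = ((-32 + 178) + 1852)/21867 = (146 + 1852)*(1/21867) = 1998*(1/21867) = 18/197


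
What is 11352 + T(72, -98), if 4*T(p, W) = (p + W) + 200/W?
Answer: 1111809/98 ≈ 11345.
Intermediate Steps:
T(p, W) = 50/W + W/4 + p/4 (T(p, W) = ((p + W) + 200/W)/4 = ((W + p) + 200/W)/4 = (W + p + 200/W)/4 = 50/W + W/4 + p/4)
11352 + T(72, -98) = 11352 + (¼)*(200 - 98*(-98 + 72))/(-98) = 11352 + (¼)*(-1/98)*(200 - 98*(-26)) = 11352 + (¼)*(-1/98)*(200 + 2548) = 11352 + (¼)*(-1/98)*2748 = 11352 - 687/98 = 1111809/98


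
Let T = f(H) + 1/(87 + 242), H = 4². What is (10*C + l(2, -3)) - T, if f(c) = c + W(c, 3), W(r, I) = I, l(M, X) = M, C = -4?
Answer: -18754/329 ≈ -57.003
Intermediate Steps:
H = 16
f(c) = 3 + c (f(c) = c + 3 = 3 + c)
T = 6252/329 (T = (3 + 16) + 1/(87 + 242) = 19 + 1/329 = 6252/329 ≈ 19.003)
(10*C + l(2, -3)) - T = (10*(-4) + 2) - 1*6252/329 = (-40 + 2) - 6252/329 = -38 - 6252/329 = -18754/329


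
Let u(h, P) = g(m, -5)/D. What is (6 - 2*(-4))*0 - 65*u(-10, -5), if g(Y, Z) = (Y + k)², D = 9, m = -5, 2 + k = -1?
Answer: -4160/9 ≈ -462.22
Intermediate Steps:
k = -3 (k = -2 - 1 = -3)
g(Y, Z) = (-3 + Y)² (g(Y, Z) = (Y - 3)² = (-3 + Y)²)
u(h, P) = 64/9 (u(h, P) = (-3 - 5)²/9 = (-8)²*(⅑) = 64*(⅑) = 64/9)
(6 - 2*(-4))*0 - 65*u(-10, -5) = (6 - 2*(-4))*0 - 65*64/9 = (6 + 8)*0 - 4160/9 = 14*0 - 4160/9 = 0 - 4160/9 = -4160/9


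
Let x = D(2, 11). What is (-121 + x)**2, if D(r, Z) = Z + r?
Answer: 11664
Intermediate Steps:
x = 13 (x = 11 + 2 = 13)
(-121 + x)**2 = (-121 + 13)**2 = (-108)**2 = 11664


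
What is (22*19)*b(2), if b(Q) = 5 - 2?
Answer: 1254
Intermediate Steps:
b(Q) = 3
(22*19)*b(2) = (22*19)*3 = 418*3 = 1254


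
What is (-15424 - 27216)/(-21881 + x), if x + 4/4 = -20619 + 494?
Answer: 42640/42007 ≈ 1.0151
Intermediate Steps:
x = -20126 (x = -1 + (-20619 + 494) = -1 - 20125 = -20126)
(-15424 - 27216)/(-21881 + x) = (-15424 - 27216)/(-21881 - 20126) = -42640/(-42007) = -42640*(-1/42007) = 42640/42007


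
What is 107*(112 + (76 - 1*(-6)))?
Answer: 20758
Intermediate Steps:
107*(112 + (76 - 1*(-6))) = 107*(112 + (76 + 6)) = 107*(112 + 82) = 107*194 = 20758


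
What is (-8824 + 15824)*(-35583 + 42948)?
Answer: 51555000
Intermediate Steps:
(-8824 + 15824)*(-35583 + 42948) = 7000*7365 = 51555000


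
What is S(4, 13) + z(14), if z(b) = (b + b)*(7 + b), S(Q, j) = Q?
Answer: 592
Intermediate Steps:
z(b) = 2*b*(7 + b) (z(b) = (2*b)*(7 + b) = 2*b*(7 + b))
S(4, 13) + z(14) = 4 + 2*14*(7 + 14) = 4 + 2*14*21 = 4 + 588 = 592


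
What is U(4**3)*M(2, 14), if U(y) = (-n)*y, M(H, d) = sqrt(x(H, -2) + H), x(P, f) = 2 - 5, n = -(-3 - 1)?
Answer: -256*I ≈ -256.0*I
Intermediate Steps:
n = 4 (n = -1*(-4) = 4)
x(P, f) = -3
M(H, d) = sqrt(-3 + H)
U(y) = -4*y (U(y) = (-1*4)*y = -4*y)
U(4**3)*M(2, 14) = (-4*4**3)*sqrt(-3 + 2) = (-4*64)*sqrt(-1) = -256*I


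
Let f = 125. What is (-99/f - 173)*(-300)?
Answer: 260688/5 ≈ 52138.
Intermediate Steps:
(-99/f - 173)*(-300) = (-99/125 - 173)*(-300) = -21724/125*(-300) = 260688/5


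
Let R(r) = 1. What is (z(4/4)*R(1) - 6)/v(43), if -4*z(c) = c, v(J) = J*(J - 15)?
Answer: -25/4816 ≈ -0.0051910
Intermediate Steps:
v(J) = J*(-15 + J)
z(c) = -c/4
(z(4/4)*R(1) - 6)/v(43) = (-1/4*1 - 6)/((43*(-15 + 43))) = (-1/4*1 - 6)/((43*28)) = (-¼*1*1 - 6)/1204 = (-¼*1 - 6)*(1/1204) = (-¼ - 6)*(1/1204) = -25/4*1/1204 = -25/4816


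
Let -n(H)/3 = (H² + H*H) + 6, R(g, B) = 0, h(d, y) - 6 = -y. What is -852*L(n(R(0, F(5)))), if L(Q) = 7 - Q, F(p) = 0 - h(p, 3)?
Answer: -21300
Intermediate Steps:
h(d, y) = 6 - y
F(p) = -3 (F(p) = 0 - (6 - 1*3) = 0 - (6 - 3) = 0 - 1*3 = 0 - 3 = -3)
n(H) = -18 - 6*H² (n(H) = -3*((H² + H*H) + 6) = -3*((H² + H²) + 6) = -3*(2*H² + 6) = -3*(6 + 2*H²) = -18 - 6*H²)
-852*L(n(R(0, F(5)))) = -852*(7 - (-18 - 6*0²)) = -852*(7 - (-18 - 6*0)) = -852*(7 - (-18 + 0)) = -852*(7 - 1*(-18)) = -852*(7 + 18) = -852*25 = -21300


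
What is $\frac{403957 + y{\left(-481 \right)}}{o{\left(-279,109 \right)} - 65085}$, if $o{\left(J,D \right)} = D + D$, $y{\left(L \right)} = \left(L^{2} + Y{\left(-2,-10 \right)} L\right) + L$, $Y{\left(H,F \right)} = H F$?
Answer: $- \frac{625217}{64867} \approx -9.6384$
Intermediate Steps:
$Y{\left(H,F \right)} = F H$
$y{\left(L \right)} = L^{2} + 21 L$ ($y{\left(L \right)} = \left(L^{2} + \left(-10\right) \left(-2\right) L\right) + L = \left(L^{2} + 20 L\right) + L = L^{2} + 21 L$)
$o{\left(J,D \right)} = 2 D$
$\frac{403957 + y{\left(-481 \right)}}{o{\left(-279,109 \right)} - 65085} = \frac{403957 - 481 \left(21 - 481\right)}{2 \cdot 109 - 65085} = \frac{403957 - -221260}{218 - 65085} = \frac{403957 + 221260}{-64867} = 625217 \left(- \frac{1}{64867}\right) = - \frac{625217}{64867}$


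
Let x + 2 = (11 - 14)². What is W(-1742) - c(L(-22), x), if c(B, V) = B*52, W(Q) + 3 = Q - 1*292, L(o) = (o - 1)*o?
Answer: -28349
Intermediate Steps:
x = 7 (x = -2 + (11 - 14)² = -2 + (-3)² = -2 + 9 = 7)
L(o) = o*(-1 + o) (L(o) = (-1 + o)*o = o*(-1 + o))
W(Q) = -295 + Q (W(Q) = -3 + (Q - 1*292) = -3 + (Q - 292) = -3 + (-292 + Q) = -295 + Q)
c(B, V) = 52*B
W(-1742) - c(L(-22), x) = (-295 - 1742) - 52*(-22*(-1 - 22)) = -2037 - 52*(-22*(-23)) = -2037 - 52*506 = -2037 - 1*26312 = -2037 - 26312 = -28349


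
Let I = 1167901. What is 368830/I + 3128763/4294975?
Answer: 748314437959/716586513925 ≈ 1.0443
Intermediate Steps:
368830/I + 3128763/4294975 = 368830/1167901 + 3128763/4294975 = 368830*(1/1167901) + 3128763*(1/4294975) = 52690/166843 + 3128763/4294975 = 748314437959/716586513925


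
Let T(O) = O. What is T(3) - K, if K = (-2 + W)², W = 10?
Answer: -61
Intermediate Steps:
K = 64 (K = (-2 + 10)² = 8² = 64)
T(3) - K = 3 - 1*64 = 3 - 64 = -61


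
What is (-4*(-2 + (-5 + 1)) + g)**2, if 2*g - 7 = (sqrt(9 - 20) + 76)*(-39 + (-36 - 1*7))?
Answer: 38081365/4 + 253257*I*sqrt(11) ≈ 9.5203e+6 + 8.3996e+5*I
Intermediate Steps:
g = -6225/2 - 41*I*sqrt(11) (g = 7/2 + ((sqrt(9 - 20) + 76)*(-39 + (-36 - 1*7)))/2 = 7/2 + ((sqrt(-11) + 76)*(-39 + (-36 - 7)))/2 = 7/2 + ((I*sqrt(11) + 76)*(-39 - 43))/2 = 7/2 + ((76 + I*sqrt(11))*(-82))/2 = 7/2 + (-6232 - 82*I*sqrt(11))/2 = 7/2 + (-3116 - 41*I*sqrt(11)) = -6225/2 - 41*I*sqrt(11) ≈ -3112.5 - 135.98*I)
(-4*(-2 + (-5 + 1)) + g)**2 = (-4*(-2 + (-5 + 1)) + (-6225/2 - 41*I*sqrt(11)))**2 = (-4*(-2 - 4) + (-6225/2 - 41*I*sqrt(11)))**2 = (-4*(-6) + (-6225/2 - 41*I*sqrt(11)))**2 = (24 + (-6225/2 - 41*I*sqrt(11)))**2 = (-6177/2 - 41*I*sqrt(11))**2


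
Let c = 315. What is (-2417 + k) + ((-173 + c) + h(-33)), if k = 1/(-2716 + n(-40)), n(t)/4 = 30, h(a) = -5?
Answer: -5918881/2596 ≈ -2280.0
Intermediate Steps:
n(t) = 120 (n(t) = 4*30 = 120)
k = -1/2596 (k = 1/(-2716 + 120) = 1/(-2596) = -1/2596 ≈ -0.00038521)
(-2417 + k) + ((-173 + c) + h(-33)) = (-2417 - 1/2596) + ((-173 + 315) - 5) = -6274533/2596 + (142 - 5) = -6274533/2596 + 137 = -5918881/2596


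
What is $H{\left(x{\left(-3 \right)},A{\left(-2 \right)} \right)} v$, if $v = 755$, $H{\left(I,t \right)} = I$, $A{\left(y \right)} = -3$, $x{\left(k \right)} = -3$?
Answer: $-2265$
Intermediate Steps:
$H{\left(x{\left(-3 \right)},A{\left(-2 \right)} \right)} v = \left(-3\right) 755 = -2265$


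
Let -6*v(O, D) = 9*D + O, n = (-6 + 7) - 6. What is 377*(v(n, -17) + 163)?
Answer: 214136/3 ≈ 71379.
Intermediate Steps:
n = -5 (n = 1 - 6 = -5)
v(O, D) = -3*D/2 - O/6 (v(O, D) = -(9*D + O)/6 = -(O + 9*D)/6 = -3*D/2 - O/6)
377*(v(n, -17) + 163) = 377*((-3/2*(-17) - 1/6*(-5)) + 163) = 377*((51/2 + 5/6) + 163) = 377*(79/3 + 163) = 377*(568/3) = 214136/3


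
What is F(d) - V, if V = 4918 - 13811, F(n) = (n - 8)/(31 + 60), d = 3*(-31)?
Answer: 809162/91 ≈ 8891.9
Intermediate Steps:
d = -93
F(n) = -8/91 + n/91 (F(n) = (-8 + n)/91 = (-8 + n)*(1/91) = -8/91 + n/91)
V = -8893
F(d) - V = (-8/91 + (1/91)*(-93)) - 1*(-8893) = (-8/91 - 93/91) + 8893 = -101/91 + 8893 = 809162/91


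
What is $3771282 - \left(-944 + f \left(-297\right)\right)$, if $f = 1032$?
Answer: $4078730$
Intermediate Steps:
$3771282 - \left(-944 + f \left(-297\right)\right) = 3771282 - \left(-944 + 1032 \left(-297\right)\right) = 3771282 - \left(-944 - 306504\right) = 3771282 - -307448 = 3771282 + 307448 = 4078730$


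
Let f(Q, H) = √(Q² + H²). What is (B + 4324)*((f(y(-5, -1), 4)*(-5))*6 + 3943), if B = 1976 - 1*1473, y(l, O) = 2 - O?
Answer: 18308811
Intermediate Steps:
B = 503 (B = 1976 - 1473 = 503)
f(Q, H) = √(H² + Q²)
(B + 4324)*((f(y(-5, -1), 4)*(-5))*6 + 3943) = (503 + 4324)*((√(4² + (2 - 1*(-1))²)*(-5))*6 + 3943) = 4827*((√(16 + (2 + 1)²)*(-5))*6 + 3943) = 4827*((√(16 + 3²)*(-5))*6 + 3943) = 4827*((√(16 + 9)*(-5))*6 + 3943) = 4827*((√25*(-5))*6 + 3943) = 4827*((5*(-5))*6 + 3943) = 4827*(-25*6 + 3943) = 4827*(-150 + 3943) = 4827*3793 = 18308811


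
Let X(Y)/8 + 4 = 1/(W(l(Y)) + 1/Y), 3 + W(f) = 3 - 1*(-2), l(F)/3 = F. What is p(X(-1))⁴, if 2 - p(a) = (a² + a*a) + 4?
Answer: 1773467504656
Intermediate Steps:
l(F) = 3*F
W(f) = 2 (W(f) = -3 + (3 - 1*(-2)) = -3 + (3 + 2) = -3 + 5 = 2)
X(Y) = -32 + 8/(2 + 1/Y)
p(a) = -2 - 2*a² (p(a) = 2 - ((a² + a*a) + 4) = 2 - ((a² + a²) + 4) = 2 - (2*a² + 4) = 2 - (4 + 2*a²) = 2 + (-4 - 2*a²) = -2 - 2*a²)
p(X(-1))⁴ = (-2 - 2*64*(-4 - 7*(-1))²/(1 + 2*(-1))²)⁴ = (-2 - 2*64*(-4 + 7)²/(1 - 2)²)⁴ = (-2 - 2*(8*3/(-1))²)⁴ = (-2 - 2*(8*(-1)*3)²)⁴ = (-2 - 2*(-24)²)⁴ = (-2 - 2*576)⁴ = (-2 - 1152)⁴ = (-1154)⁴ = 1773467504656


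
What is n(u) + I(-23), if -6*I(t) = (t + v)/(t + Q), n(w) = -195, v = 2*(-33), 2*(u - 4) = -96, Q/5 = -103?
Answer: -629549/3228 ≈ -195.03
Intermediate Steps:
Q = -515 (Q = 5*(-103) = -515)
u = -44 (u = 4 + (½)*(-96) = 4 - 48 = -44)
v = -66
I(t) = -(-66 + t)/(6*(-515 + t)) (I(t) = -(t - 66)/(6*(t - 515)) = -(-66 + t)/(6*(-515 + t)))
n(u) + I(-23) = -195 + (66 - 1*(-23))/(6*(-515 - 23)) = -195 + (⅙)*(66 + 23)/(-538) = -195 + (⅙)*(-1/538)*89 = -195 - 89/3228 = -629549/3228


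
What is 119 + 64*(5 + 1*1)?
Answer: 503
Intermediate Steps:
119 + 64*(5 + 1*1) = 119 + 64*(5 + 1) = 119 + 64*6 = 119 + 384 = 503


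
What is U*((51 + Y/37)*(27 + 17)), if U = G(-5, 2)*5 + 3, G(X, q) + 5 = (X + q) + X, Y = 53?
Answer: -5292320/37 ≈ -1.4304e+5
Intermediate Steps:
G(X, q) = -5 + q + 2*X (G(X, q) = -5 + ((X + q) + X) = -5 + (q + 2*X) = -5 + q + 2*X)
U = -62 (U = (-5 + 2 + 2*(-5))*5 + 3 = (-5 + 2 - 10)*5 + 3 = -13*5 + 3 = -65 + 3 = -62)
U*((51 + Y/37)*(27 + 17)) = -62*(51 + 53/37)*(27 + 17) = -62*(51 + 53*(1/37))*44 = -62*(51 + 53/37)*44 = -120280*44/37 = -62*85360/37 = -5292320/37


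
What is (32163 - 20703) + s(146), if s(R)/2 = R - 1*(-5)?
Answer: 11762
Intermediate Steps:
s(R) = 10 + 2*R (s(R) = 2*(R - 1*(-5)) = 2*(R + 5) = 2*(5 + R) = 10 + 2*R)
(32163 - 20703) + s(146) = (32163 - 20703) + (10 + 2*146) = 11460 + (10 + 292) = 11460 + 302 = 11762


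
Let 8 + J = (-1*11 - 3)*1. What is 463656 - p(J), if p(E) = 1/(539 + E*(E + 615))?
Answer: 5798945593/12507 ≈ 4.6366e+5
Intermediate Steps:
J = -22 (J = -8 + (-1*11 - 3)*1 = -8 + (-11 - 3)*1 = -8 - 14*1 = -8 - 14 = -22)
p(E) = 1/(539 + E*(615 + E))
463656 - p(J) = 463656 - 1/(539 + (-22)**2 + 615*(-22)) = 463656 - 1/(539 + 484 - 13530) = 463656 - 1/(-12507) = 463656 - 1*(-1/12507) = 463656 + 1/12507 = 5798945593/12507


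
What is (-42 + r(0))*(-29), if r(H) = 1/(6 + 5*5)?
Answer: 37729/31 ≈ 1217.1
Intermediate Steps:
r(H) = 1/31 (r(H) = 1/(6 + 25) = 1/31)
(-42 + r(0))*(-29) = (-42 + 1/31)*(-29) = -1301/31*(-29) = 37729/31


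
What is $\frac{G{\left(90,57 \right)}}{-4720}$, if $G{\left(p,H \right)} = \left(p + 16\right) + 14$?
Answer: $- \frac{3}{118} \approx -0.025424$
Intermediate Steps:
$G{\left(p,H \right)} = 30 + p$ ($G{\left(p,H \right)} = \left(16 + p\right) + 14 = 30 + p$)
$\frac{G{\left(90,57 \right)}}{-4720} = \frac{30 + 90}{-4720} = 120 \left(- \frac{1}{4720}\right) = - \frac{3}{118}$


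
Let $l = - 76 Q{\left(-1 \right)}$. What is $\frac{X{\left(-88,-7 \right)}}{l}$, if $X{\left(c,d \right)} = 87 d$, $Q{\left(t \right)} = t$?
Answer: $- \frac{609}{76} \approx -8.0132$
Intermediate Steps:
$l = 76$ ($l = \left(-76\right) \left(-1\right) = 76$)
$\frac{X{\left(-88,-7 \right)}}{l} = \frac{87 \left(-7\right)}{76} = \left(-609\right) \frac{1}{76} = - \frac{609}{76}$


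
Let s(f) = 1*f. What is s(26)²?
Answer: 676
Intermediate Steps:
s(f) = f
s(26)² = 26² = 676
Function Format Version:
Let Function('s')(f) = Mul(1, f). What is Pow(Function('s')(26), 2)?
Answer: 676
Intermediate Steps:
Function('s')(f) = f
Pow(Function('s')(26), 2) = Pow(26, 2) = 676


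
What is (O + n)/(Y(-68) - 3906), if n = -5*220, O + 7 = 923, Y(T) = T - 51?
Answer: 8/175 ≈ 0.045714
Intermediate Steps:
Y(T) = -51 + T
O = 916 (O = -7 + 923 = 916)
n = -1100
(O + n)/(Y(-68) - 3906) = (916 - 1100)/((-51 - 68) - 3906) = -184/(-119 - 3906) = -184/(-4025) = -184*(-1/4025) = 8/175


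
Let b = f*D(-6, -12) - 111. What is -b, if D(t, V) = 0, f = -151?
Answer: 111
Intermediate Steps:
b = -111 (b = -151*0 - 111 = 0 - 111 = -111)
-b = -1*(-111) = 111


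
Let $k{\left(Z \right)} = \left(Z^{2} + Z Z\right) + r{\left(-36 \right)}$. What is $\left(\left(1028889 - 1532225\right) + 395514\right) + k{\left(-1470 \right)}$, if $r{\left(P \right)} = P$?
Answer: $4213942$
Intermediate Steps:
$k{\left(Z \right)} = -36 + 2 Z^{2}$ ($k{\left(Z \right)} = \left(Z^{2} + Z Z\right) - 36 = \left(Z^{2} + Z^{2}\right) - 36 = 2 Z^{2} - 36 = -36 + 2 Z^{2}$)
$\left(\left(1028889 - 1532225\right) + 395514\right) + k{\left(-1470 \right)} = \left(\left(1028889 - 1532225\right) + 395514\right) - \left(36 - 2 \left(-1470\right)^{2}\right) = \left(\left(1028889 - 1532225\right) + 395514\right) + \left(-36 + 2 \cdot 2160900\right) = \left(-503336 + 395514\right) + \left(-36 + 4321800\right) = -107822 + 4321764 = 4213942$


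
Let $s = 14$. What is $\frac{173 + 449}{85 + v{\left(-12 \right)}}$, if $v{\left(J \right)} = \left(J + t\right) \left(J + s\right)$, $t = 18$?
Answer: $\frac{622}{97} \approx 6.4124$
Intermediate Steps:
$v{\left(J \right)} = \left(14 + J\right) \left(18 + J\right)$ ($v{\left(J \right)} = \left(J + 18\right) \left(J + 14\right) = \left(18 + J\right) \left(14 + J\right) = \left(14 + J\right) \left(18 + J\right)$)
$\frac{173 + 449}{85 + v{\left(-12 \right)}} = \frac{173 + 449}{85 + \left(252 + \left(-12\right)^{2} + 32 \left(-12\right)\right)} = \frac{622}{85 + \left(252 + 144 - 384\right)} = \frac{622}{85 + 12} = \frac{622}{97}$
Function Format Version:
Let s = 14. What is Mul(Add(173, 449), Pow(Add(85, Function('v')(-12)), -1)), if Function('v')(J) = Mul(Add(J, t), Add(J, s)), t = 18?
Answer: Rational(622, 97) ≈ 6.4124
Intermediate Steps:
Function('v')(J) = Mul(Add(14, J), Add(18, J)) (Function('v')(J) = Mul(Add(J, 18), Add(J, 14)) = Mul(Add(18, J), Add(14, J)) = Mul(Add(14, J), Add(18, J)))
Mul(Add(173, 449), Pow(Add(85, Function('v')(-12)), -1)) = Mul(Add(173, 449), Pow(Add(85, Add(252, Pow(-12, 2), Mul(32, -12))), -1)) = Mul(622, Pow(Add(85, Add(252, 144, -384)), -1)) = Mul(622, Pow(Add(85, 12), -1)) = Mul(622, Pow(97, -1)) = Mul(622, Rational(1, 97)) = Rational(622, 97)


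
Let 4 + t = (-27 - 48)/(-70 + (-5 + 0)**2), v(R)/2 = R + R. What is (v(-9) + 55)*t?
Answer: -133/3 ≈ -44.333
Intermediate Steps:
v(R) = 4*R (v(R) = 2*(R + R) = 2*(2*R) = 4*R)
t = -7/3 (t = -4 + (-27 - 48)/(-70 + (-5 + 0)**2) = -4 - 75/(-70 + (-5)**2) = -4 - 75/(-70 + 25) = -4 - 75/(-45) = -4 - 75*(-1/45) = -4 + 5/3 = -7/3 ≈ -2.3333)
(v(-9) + 55)*t = (4*(-9) + 55)*(-7/3) = (-36 + 55)*(-7/3) = 19*(-7/3) = -133/3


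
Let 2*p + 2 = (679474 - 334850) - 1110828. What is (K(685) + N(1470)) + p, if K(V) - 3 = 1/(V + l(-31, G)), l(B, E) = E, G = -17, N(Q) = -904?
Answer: -256514671/668 ≈ -3.8400e+5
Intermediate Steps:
p = -383103 (p = -1 + ((679474 - 334850) - 1110828)/2 = -1 + (344624 - 1110828)/2 = -1 + (1/2)*(-766204) = -1 - 383102 = -383103)
K(V) = 3 + 1/(-17 + V) (K(V) = 3 + 1/(V - 17) = 3 + 1/(-17 + V))
(K(685) + N(1470)) + p = ((-50 + 3*685)/(-17 + 685) - 904) - 383103 = ((-50 + 2055)/668 - 904) - 383103 = ((1/668)*2005 - 904) - 383103 = (2005/668 - 904) - 383103 = -601867/668 - 383103 = -256514671/668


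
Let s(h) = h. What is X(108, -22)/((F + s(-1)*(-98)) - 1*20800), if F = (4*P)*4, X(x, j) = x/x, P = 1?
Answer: -1/20686 ≈ -4.8342e-5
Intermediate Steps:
X(x, j) = 1
F = 16 (F = (4*1)*4 = 4*4 = 16)
X(108, -22)/((F + s(-1)*(-98)) - 1*20800) = 1/((16 - 1*(-98)) - 1*20800) = 1/((16 + 98) - 20800) = 1/(114 - 20800) = 1/(-20686) = 1*(-1/20686) = -1/20686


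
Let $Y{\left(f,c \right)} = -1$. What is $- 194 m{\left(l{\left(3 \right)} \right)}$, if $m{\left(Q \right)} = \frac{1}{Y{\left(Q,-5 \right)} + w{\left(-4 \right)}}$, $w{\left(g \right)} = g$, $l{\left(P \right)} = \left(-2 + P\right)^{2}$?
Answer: $\frac{194}{5} \approx 38.8$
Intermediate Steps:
$m{\left(Q \right)} = - \frac{1}{5}$ ($m{\left(Q \right)} = \frac{1}{-1 - 4} = \frac{1}{-5} = - \frac{1}{5}$)
$- 194 m{\left(l{\left(3 \right)} \right)} = \left(-194\right) \left(- \frac{1}{5}\right) = \frac{194}{5}$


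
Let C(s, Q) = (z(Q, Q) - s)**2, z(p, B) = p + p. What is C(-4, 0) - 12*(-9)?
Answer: 124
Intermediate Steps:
z(p, B) = 2*p
C(s, Q) = (-s + 2*Q)**2 (C(s, Q) = (2*Q - s)**2 = (-s + 2*Q)**2)
C(-4, 0) - 12*(-9) = (-1*(-4) + 2*0)**2 - 12*(-9) = (4 + 0)**2 + 108 = 4**2 + 108 = 16 + 108 = 124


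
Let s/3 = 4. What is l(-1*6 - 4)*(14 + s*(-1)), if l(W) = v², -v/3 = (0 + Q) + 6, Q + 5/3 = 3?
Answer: 968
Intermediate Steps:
Q = 4/3 (Q = -5/3 + 3 = 4/3 ≈ 1.3333)
s = 12 (s = 3*4 = 12)
v = -22 (v = -3*((0 + 4/3) + 6) = -3*(4/3 + 6) = -3*22/3 = -22)
l(W) = 484 (l(W) = (-22)² = 484)
l(-1*6 - 4)*(14 + s*(-1)) = 484*(14 + 12*(-1)) = 484*(14 - 12) = 484*2 = 968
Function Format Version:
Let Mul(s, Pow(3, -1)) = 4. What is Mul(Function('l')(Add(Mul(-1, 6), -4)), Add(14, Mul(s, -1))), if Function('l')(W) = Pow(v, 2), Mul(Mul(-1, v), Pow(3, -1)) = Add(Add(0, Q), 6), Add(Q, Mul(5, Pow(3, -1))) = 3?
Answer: 968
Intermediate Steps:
Q = Rational(4, 3) (Q = Add(Rational(-5, 3), 3) = Rational(4, 3) ≈ 1.3333)
s = 12 (s = Mul(3, 4) = 12)
v = -22 (v = Mul(-3, Add(Add(0, Rational(4, 3)), 6)) = Mul(-3, Add(Rational(4, 3), 6)) = Mul(-3, Rational(22, 3)) = -22)
Function('l')(W) = 484 (Function('l')(W) = Pow(-22, 2) = 484)
Mul(Function('l')(Add(Mul(-1, 6), -4)), Add(14, Mul(s, -1))) = Mul(484, Add(14, Mul(12, -1))) = Mul(484, Add(14, -12)) = Mul(484, 2) = 968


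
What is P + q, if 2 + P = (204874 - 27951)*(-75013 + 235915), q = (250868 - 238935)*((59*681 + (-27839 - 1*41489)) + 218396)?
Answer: 30725548995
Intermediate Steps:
q = 2258284451 (q = 11933*((40179 + (-27839 - 41489)) + 218396) = 11933*((40179 - 69328) + 218396) = 11933*(-29149 + 218396) = 11933*189247 = 2258284451)
P = 28467264544 (P = -2 + (204874 - 27951)*(-75013 + 235915) = -2 + 176923*160902 = -2 + 28467264546 = 28467264544)
P + q = 28467264544 + 2258284451 = 30725548995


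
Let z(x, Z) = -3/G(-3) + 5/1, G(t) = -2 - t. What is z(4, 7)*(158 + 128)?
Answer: 572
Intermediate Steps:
z(x, Z) = 2 (z(x, Z) = -3/(-2 - 1*(-3)) + 5/1 = -3/(-2 + 3) + 5*1 = -3/1 + 5 = -3*1 + 5 = -3 + 5 = 2)
z(4, 7)*(158 + 128) = 2*(158 + 128) = 2*286 = 572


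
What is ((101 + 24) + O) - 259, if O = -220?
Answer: -354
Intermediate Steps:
((101 + 24) + O) - 259 = ((101 + 24) - 220) - 259 = (125 - 220) - 259 = -95 - 259 = -354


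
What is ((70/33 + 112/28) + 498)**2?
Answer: 276756496/1089 ≈ 2.5414e+5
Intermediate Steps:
((70/33 + 112/28) + 498)**2 = ((70*(1/33) + 112*(1/28)) + 498)**2 = ((70/33 + 4) + 498)**2 = (202/33 + 498)**2 = (16636/33)**2 = 276756496/1089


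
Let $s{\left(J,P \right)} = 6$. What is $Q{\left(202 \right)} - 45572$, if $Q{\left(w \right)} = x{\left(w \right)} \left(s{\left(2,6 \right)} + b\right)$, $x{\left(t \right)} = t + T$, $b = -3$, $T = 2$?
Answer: $-44960$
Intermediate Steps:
$x{\left(t \right)} = 2 + t$ ($x{\left(t \right)} = t + 2 = 2 + t$)
$Q{\left(w \right)} = 6 + 3 w$ ($Q{\left(w \right)} = \left(2 + w\right) \left(6 - 3\right) = \left(2 + w\right) 3 = 6 + 3 w$)
$Q{\left(202 \right)} - 45572 = \left(6 + 3 \cdot 202\right) - 45572 = \left(6 + 606\right) - 45572 = 612 - 45572 = -44960$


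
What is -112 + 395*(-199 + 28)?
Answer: -67657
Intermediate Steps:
-112 + 395*(-199 + 28) = -112 + 395*(-171) = -112 - 67545 = -67657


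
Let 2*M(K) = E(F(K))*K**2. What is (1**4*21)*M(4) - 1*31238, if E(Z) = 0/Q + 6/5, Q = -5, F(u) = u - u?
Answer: -155182/5 ≈ -31036.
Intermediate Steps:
F(u) = 0
E(Z) = 6/5 (E(Z) = 0/(-5) + 6/5 = 0*(-1/5) + 6*(1/5) = 0 + 6/5 = 6/5)
M(K) = 3*K**2/5 (M(K) = (6*K**2/5)/2 = 3*K**2/5)
(1**4*21)*M(4) - 1*31238 = (1**4*21)*((3/5)*4**2) - 1*31238 = (1*21)*((3/5)*16) - 31238 = 21*(48/5) - 31238 = 1008/5 - 31238 = -155182/5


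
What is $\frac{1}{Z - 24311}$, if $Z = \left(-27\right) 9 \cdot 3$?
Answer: $- \frac{1}{25040} \approx -3.9936 \cdot 10^{-5}$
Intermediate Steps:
$Z = -729$ ($Z = \left(-243\right) 3 = -729$)
$\frac{1}{Z - 24311} = \frac{1}{-729 - 24311} = \frac{1}{-25040} = - \frac{1}{25040}$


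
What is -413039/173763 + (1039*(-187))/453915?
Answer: -248311484/88522595 ≈ -2.8051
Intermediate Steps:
-413039/173763 + (1039*(-187))/453915 = -413039*1/173763 - 194293*1/453915 = -413039/173763 - 17663/41265 = -248311484/88522595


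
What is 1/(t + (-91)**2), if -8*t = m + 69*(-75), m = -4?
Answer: 8/71427 ≈ 0.00011200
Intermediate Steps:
t = 5179/8 (t = -(-4 + 69*(-75))/8 = -(-4 - 5175)/8 = -1/8*(-5179) = 5179/8 ≈ 647.38)
1/(t + (-91)**2) = 1/(5179/8 + (-91)**2) = 1/(5179/8 + 8281) = 1/(71427/8) = 8/71427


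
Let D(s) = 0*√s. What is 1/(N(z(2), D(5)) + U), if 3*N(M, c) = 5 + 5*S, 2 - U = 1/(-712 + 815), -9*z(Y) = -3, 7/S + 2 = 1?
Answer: -103/825 ≈ -0.12485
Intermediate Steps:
S = -7 (S = 7/(-2 + 1) = 7/(-1) = 7*(-1) = -7)
z(Y) = ⅓ (z(Y) = -⅑*(-3) = ⅓)
U = 205/103 (U = 2 - 1/(-712 + 815) = 2 - 1/103 = 205/103 ≈ 1.9903)
D(s) = 0
N(M, c) = -10 (N(M, c) = (5 + 5*(-7))/3 = (5 - 35)/3 = (⅓)*(-30) = -10)
1/(N(z(2), D(5)) + U) = 1/(-10 + 205/103) = 1/(-825/103) = -103/825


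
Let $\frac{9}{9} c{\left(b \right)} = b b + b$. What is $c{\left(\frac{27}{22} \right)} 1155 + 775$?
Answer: $\frac{173015}{44} \approx 3932.2$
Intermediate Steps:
$c{\left(b \right)} = b + b^{2}$ ($c{\left(b \right)} = b b + b = b^{2} + b = b + b^{2}$)
$c{\left(\frac{27}{22} \right)} 1155 + 775 = \frac{27}{22} \left(1 + \frac{27}{22}\right) 1155 + 775 = 27 \cdot \frac{1}{22} \left(1 + 27 \cdot \frac{1}{22}\right) 1155 + 775 = \frac{27 \left(1 + \frac{27}{22}\right)}{22} \cdot 1155 + 775 = \frac{27}{22} \cdot \frac{49}{22} \cdot 1155 + 775 = \frac{1323}{484} \cdot 1155 + 775 = \frac{138915}{44} + 775 = \frac{173015}{44}$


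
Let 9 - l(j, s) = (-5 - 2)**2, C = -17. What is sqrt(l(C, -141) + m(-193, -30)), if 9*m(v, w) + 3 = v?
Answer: 2*I*sqrt(139)/3 ≈ 7.8599*I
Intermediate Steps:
m(v, w) = -1/3 + v/9
l(j, s) = -40 (l(j, s) = 9 - (-5 - 2)**2 = 9 - 1*(-7)**2 = 9 - 1*49 = 9 - 49 = -40)
sqrt(l(C, -141) + m(-193, -30)) = sqrt(-40 + (-1/3 + (1/9)*(-193))) = sqrt(-40 + (-1/3 - 193/9)) = sqrt(-40 - 196/9) = sqrt(-556/9) = 2*I*sqrt(139)/3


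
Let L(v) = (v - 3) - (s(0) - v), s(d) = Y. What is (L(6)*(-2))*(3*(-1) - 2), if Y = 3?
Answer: 60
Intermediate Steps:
s(d) = 3
L(v) = -6 + 2*v (L(v) = (v - 3) - (3 - v) = (-3 + v) + (-3 + v) = -6 + 2*v)
(L(6)*(-2))*(3*(-1) - 2) = ((-6 + 2*6)*(-2))*(3*(-1) - 2) = ((-6 + 12)*(-2))*(-3 - 2) = (6*(-2))*(-5) = -12*(-5) = 60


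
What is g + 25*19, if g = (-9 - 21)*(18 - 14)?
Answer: 355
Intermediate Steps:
g = -120 (g = -30*4 = -120)
g + 25*19 = -120 + 25*19 = -120 + 475 = 355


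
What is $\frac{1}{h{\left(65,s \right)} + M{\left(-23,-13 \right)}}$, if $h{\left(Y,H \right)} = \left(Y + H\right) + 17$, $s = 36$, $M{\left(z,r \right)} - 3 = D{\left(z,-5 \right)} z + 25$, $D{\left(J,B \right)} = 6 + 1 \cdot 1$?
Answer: $- \frac{1}{15} \approx -0.066667$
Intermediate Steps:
$D{\left(J,B \right)} = 7$ ($D{\left(J,B \right)} = 6 + 1 = 7$)
$M{\left(z,r \right)} = 28 + 7 z$ ($M{\left(z,r \right)} = 3 + \left(7 z + 25\right) = 3 + \left(25 + 7 z\right) = 28 + 7 z$)
$h{\left(Y,H \right)} = 17 + H + Y$ ($h{\left(Y,H \right)} = \left(H + Y\right) + 17 = 17 + H + Y$)
$\frac{1}{h{\left(65,s \right)} + M{\left(-23,-13 \right)}} = \frac{1}{\left(17 + 36 + 65\right) + \left(28 + 7 \left(-23\right)\right)} = \frac{1}{118 + \left(28 - 161\right)} = \frac{1}{118 - 133} = \frac{1}{-15} = - \frac{1}{15}$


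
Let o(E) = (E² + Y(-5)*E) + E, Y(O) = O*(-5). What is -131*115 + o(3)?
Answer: -14978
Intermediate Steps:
Y(O) = -5*O
o(E) = E² + 26*E (o(E) = (E² + (-5*(-5))*E) + E = (E² + 25*E) + E = E² + 26*E)
-131*115 + o(3) = -131*115 + 3*(26 + 3) = -15065 + 3*29 = -15065 + 87 = -14978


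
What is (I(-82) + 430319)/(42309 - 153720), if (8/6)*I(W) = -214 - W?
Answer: -430220/111411 ≈ -3.8616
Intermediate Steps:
I(W) = -321/2 - 3*W/4 (I(W) = 3*(-214 - W)/4 = -321/2 - 3*W/4)
(I(-82) + 430319)/(42309 - 153720) = ((-321/2 - 3/4*(-82)) + 430319)/(42309 - 153720) = ((-321/2 + 123/2) + 430319)/(-111411) = (-99 + 430319)*(-1/111411) = 430220*(-1/111411) = -430220/111411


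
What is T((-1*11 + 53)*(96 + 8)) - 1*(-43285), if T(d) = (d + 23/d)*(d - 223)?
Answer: 79273376695/4368 ≈ 1.8149e+7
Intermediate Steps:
T(d) = (-223 + d)*(d + 23/d) (T(d) = (d + 23/d)*(-223 + d) = (-223 + d)*(d + 23/d))
T((-1*11 + 53)*(96 + 8)) - 1*(-43285) = (23 + ((-1*11 + 53)*(96 + 8))² - 5129*1/((96 + 8)*(-1*11 + 53)) - 223*(-1*11 + 53)*(96 + 8)) - 1*(-43285) = (23 + ((-11 + 53)*104)² - 5129*1/(104*(-11 + 53)) - 223*(-11 + 53)*104) + 43285 = (23 + (42*104)² - 5129/(42*104) - 9366*104) + 43285 = (23 + 4368² - 5129/4368 - 223*4368) + 43285 = (23 + 19079424 - 5129*1/4368 - 974064) + 43285 = (23 + 19079424 - 5129/4368 - 974064) + 43285 = 79084307815/4368 + 43285 = 79273376695/4368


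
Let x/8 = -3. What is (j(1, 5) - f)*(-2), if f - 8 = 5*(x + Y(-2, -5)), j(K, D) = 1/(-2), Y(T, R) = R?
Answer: -273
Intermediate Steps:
x = -24 (x = 8*(-3) = -24)
j(K, D) = -1/2
f = -137 (f = 8 + 5*(-24 - 5) = 8 + 5*(-29) = 8 - 145 = -137)
(j(1, 5) - f)*(-2) = (-1/2 - 1*(-137))*(-2) = (-1/2 + 137)*(-2) = (273/2)*(-2) = -273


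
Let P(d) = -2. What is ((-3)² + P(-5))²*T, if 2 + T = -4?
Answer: -294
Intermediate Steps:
T = -6 (T = -2 - 4 = -6)
((-3)² + P(-5))²*T = ((-3)² - 2)²*(-6) = (9 - 2)²*(-6) = 7²*(-6) = 49*(-6) = -294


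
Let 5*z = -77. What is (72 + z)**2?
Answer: 80089/25 ≈ 3203.6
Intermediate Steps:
z = -77/5 (z = (1/5)*(-77) = -77/5 ≈ -15.400)
(72 + z)**2 = (72 - 77/5)**2 = (283/5)**2 = 80089/25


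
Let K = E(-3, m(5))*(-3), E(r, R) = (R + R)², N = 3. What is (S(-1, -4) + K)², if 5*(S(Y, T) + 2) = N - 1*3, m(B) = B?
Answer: 91204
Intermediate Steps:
E(r, R) = 4*R² (E(r, R) = (2*R)² = 4*R²)
S(Y, T) = -2 (S(Y, T) = -2 + (3 - 1*3)/5 = -2 + (3 - 3)/5 = -2 + (⅕)*0 = -2 + 0 = -2)
K = -300 (K = (4*5²)*(-3) = (4*25)*(-3) = 100*(-3) = -300)
(S(-1, -4) + K)² = (-2 - 300)² = (-302)² = 91204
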